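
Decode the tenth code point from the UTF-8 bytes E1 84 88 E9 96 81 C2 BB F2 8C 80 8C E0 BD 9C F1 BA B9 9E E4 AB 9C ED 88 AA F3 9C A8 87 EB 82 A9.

Offset 0: leading byte 0xE1 = 11100001 → 3-byte char #1 = E1 84 88.
Offset 3: leading byte 0xE9 = 11101001 → 3-byte char #2 = E9 96 81.
Offset 6: leading byte 0xC2 = 11000010 → 2-byte char #3 = C2 BB.
Offset 8: leading byte 0xF2 = 11110010 → 4-byte char #4 = F2 8C 80 8C.
Offset 12: leading byte 0xE0 = 11100000 → 3-byte char #5 = E0 BD 9C.
Offset 15: leading byte 0xF1 = 11110001 → 4-byte char #6 = F1 BA B9 9E.
Offset 19: leading byte 0xE4 = 11100100 → 3-byte char #7 = E4 AB 9C.
Offset 22: leading byte 0xED = 11101101 → 3-byte char #8 = ED 88 AA.
Offset 25: leading byte 0xF3 = 11110011 → 4-byte char #9 = F3 9C A8 87.
Offset 29: leading byte 0xEB = 11101011 → 3-byte char #10 = EB 82 A9.
Leading byte 0xEB = 11101011 matches 1110xxxx → 3-byte sequence.
Byte 1: 0xEB = 11101011, payload 1011 (4 bits).
Byte 2: 0x82 = 10000010 (10xxxxxx ✓), payload 000010.
Byte 3: 0xA9 = 10101001 (10xxxxxx ✓), payload 101001.
Concatenate: 1011000010101001 = 0xB0A9 (16 bits → U+B0A9).

U+B0A9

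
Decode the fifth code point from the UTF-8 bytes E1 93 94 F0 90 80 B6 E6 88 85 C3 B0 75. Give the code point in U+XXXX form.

U+0075

Offset 0: leading byte 0xE1 = 11100001 → 3-byte char #1 = E1 93 94.
Offset 3: leading byte 0xF0 = 11110000 → 4-byte char #2 = F0 90 80 B6.
Offset 7: leading byte 0xE6 = 11100110 → 3-byte char #3 = E6 88 85.
Offset 10: leading byte 0xC3 = 11000011 → 2-byte char #4 = C3 B0.
Offset 12: leading byte 0x75 = 01110101 → 1-byte char #5 = 75.
Leading byte 0x75 = 01110101 matches 0xxxxxxx → 1-byte sequence.
Byte 1: 0x75 = 01110101, payload 1110101 (7 bits).
Concatenate: 1110101 = 0x75 (7 bits → U+0075).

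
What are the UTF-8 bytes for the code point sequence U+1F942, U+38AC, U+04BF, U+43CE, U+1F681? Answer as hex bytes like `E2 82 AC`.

U+1F942: 4-byte form → F0 9F A5 82.
U+38AC: 3-byte form → E3 A2 AC.
U+04BF: 2-byte form → D2 BF.
U+43CE: 3-byte form → E4 8F 8E.
U+1F681: 4-byte form → F0 9F 9A 81.
Concatenated (16 bytes): F0 9F A5 82 E3 A2 AC D2 BF E4 8F 8E F0 9F 9A 81.

F0 9F A5 82 E3 A2 AC D2 BF E4 8F 8E F0 9F 9A 81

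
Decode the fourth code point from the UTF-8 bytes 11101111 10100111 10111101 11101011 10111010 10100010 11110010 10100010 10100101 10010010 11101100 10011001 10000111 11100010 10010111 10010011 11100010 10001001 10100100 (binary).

Offset 0: leading byte 0xEF = 11101111 → 3-byte char #1 = EF A7 BD.
Offset 3: leading byte 0xEB = 11101011 → 3-byte char #2 = EB BA A2.
Offset 6: leading byte 0xF2 = 11110010 → 4-byte char #3 = F2 A2 A5 92.
Offset 10: leading byte 0xEC = 11101100 → 3-byte char #4 = EC 99 87.
Leading byte 0xEC = 11101100 matches 1110xxxx → 3-byte sequence.
Byte 1: 0xEC = 11101100, payload 1100 (4 bits).
Byte 2: 0x99 = 10011001 (10xxxxxx ✓), payload 011001.
Byte 3: 0x87 = 10000111 (10xxxxxx ✓), payload 000111.
Concatenate: 1100011001000111 = 0xC647 (16 bits → U+C647).

U+C647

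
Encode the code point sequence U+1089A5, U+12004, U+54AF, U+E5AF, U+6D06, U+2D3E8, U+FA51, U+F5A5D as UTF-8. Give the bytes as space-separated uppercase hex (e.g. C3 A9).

U+1089A5: 4-byte form → F4 88 A6 A5.
U+12004: 4-byte form → F0 92 80 84.
U+54AF: 3-byte form → E5 92 AF.
U+E5AF: 3-byte form → EE 96 AF.
U+6D06: 3-byte form → E6 B4 86.
U+2D3E8: 4-byte form → F0 AD 8F A8.
U+FA51: 3-byte form → EF A9 91.
U+F5A5D: 4-byte form → F3 B5 A9 9D.
Concatenated (28 bytes): F4 88 A6 A5 F0 92 80 84 E5 92 AF EE 96 AF E6 B4 86 F0 AD 8F A8 EF A9 91 F3 B5 A9 9D.

F4 88 A6 A5 F0 92 80 84 E5 92 AF EE 96 AF E6 B4 86 F0 AD 8F A8 EF A9 91 F3 B5 A9 9D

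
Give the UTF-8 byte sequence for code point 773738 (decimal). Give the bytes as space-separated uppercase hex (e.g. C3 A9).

U+BCE6A = 0xBCE6A = 773738 decimal. In range U+10000–U+10FFFF → 4-byte form: 11110xxx 10xxxxxx 10xxxxxx 10xxxxxx.
Binary (21 bits): 010111100111001101010.
Split 3+6+6+6: 010 | 111100 | 111001 | 101010.
Byte 1: 11110010 = 0xF2.
Byte 2: 10111100 = 0xBC.
Byte 3: 10111001 = 0xB9.
Byte 4: 10101010 = 0xAA.

F2 BC B9 AA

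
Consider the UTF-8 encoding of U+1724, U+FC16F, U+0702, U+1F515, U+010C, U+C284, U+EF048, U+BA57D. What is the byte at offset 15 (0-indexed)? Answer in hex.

U+1724 → 3-byte form E1 9C A4 at offsets 0–2.
U+FC16F → 4-byte form F3 BC 85 AF at offsets 3–6.
U+0702 → 2-byte form DC 82 at offsets 7–8.
U+1F515 → 4-byte form F0 9F 94 95 at offsets 9–12.
U+010C → 2-byte form C4 8C at offsets 13–14.
U+C284 → 3-byte form EC 8A 84 at offsets 15–17.
Offset 15 falls in char 6's range; it's byte 1 of EC 8A 84 = 0xEC.

0xEC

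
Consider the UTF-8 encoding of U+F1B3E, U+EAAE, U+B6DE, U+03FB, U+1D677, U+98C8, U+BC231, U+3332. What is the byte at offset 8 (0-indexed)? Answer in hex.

U+F1B3E → 4-byte form F3 B1 AC BE at offsets 0–3.
U+EAAE → 3-byte form EE AA AE at offsets 4–6.
U+B6DE → 3-byte form EB 9B 9E at offsets 7–9.
Offset 8 falls in char 3's range; it's byte 2 of EB 9B 9E = 0x9B.

0x9B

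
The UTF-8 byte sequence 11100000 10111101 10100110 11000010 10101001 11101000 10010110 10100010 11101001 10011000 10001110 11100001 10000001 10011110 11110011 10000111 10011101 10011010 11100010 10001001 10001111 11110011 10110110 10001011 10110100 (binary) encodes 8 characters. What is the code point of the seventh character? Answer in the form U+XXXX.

Offset 0: leading byte 0xE0 = 11100000 → 3-byte char #1 = E0 BD A6.
Offset 3: leading byte 0xC2 = 11000010 → 2-byte char #2 = C2 A9.
Offset 5: leading byte 0xE8 = 11101000 → 3-byte char #3 = E8 96 A2.
Offset 8: leading byte 0xE9 = 11101001 → 3-byte char #4 = E9 98 8E.
Offset 11: leading byte 0xE1 = 11100001 → 3-byte char #5 = E1 81 9E.
Offset 14: leading byte 0xF3 = 11110011 → 4-byte char #6 = F3 87 9D 9A.
Offset 18: leading byte 0xE2 = 11100010 → 3-byte char #7 = E2 89 8F.
Leading byte 0xE2 = 11100010 matches 1110xxxx → 3-byte sequence.
Byte 1: 0xE2 = 11100010, payload 0010 (4 bits).
Byte 2: 0x89 = 10001001 (10xxxxxx ✓), payload 001001.
Byte 3: 0x8F = 10001111 (10xxxxxx ✓), payload 001111.
Concatenate: 0010001001001111 = 0x224F (16 bits → U+224F).

U+224F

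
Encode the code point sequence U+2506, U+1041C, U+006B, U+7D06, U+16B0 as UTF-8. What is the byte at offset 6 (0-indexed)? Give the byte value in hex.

U+2506 → 3-byte form E2 94 86 at offsets 0–2.
U+1041C → 4-byte form F0 90 90 9C at offsets 3–6.
Offset 6 falls in char 2's range; it's byte 4 of F0 90 90 9C = 0x9C.

0x9C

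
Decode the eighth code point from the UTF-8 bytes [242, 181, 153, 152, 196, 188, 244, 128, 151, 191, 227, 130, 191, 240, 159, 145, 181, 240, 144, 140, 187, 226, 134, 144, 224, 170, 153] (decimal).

Offset 0: leading byte 0xF2 = 11110010 → 4-byte char #1 = F2 B5 99 98.
Offset 4: leading byte 0xC4 = 11000100 → 2-byte char #2 = C4 BC.
Offset 6: leading byte 0xF4 = 11110100 → 4-byte char #3 = F4 80 97 BF.
Offset 10: leading byte 0xE3 = 11100011 → 3-byte char #4 = E3 82 BF.
Offset 13: leading byte 0xF0 = 11110000 → 4-byte char #5 = F0 9F 91 B5.
Offset 17: leading byte 0xF0 = 11110000 → 4-byte char #6 = F0 90 8C BB.
Offset 21: leading byte 0xE2 = 11100010 → 3-byte char #7 = E2 86 90.
Offset 24: leading byte 0xE0 = 11100000 → 3-byte char #8 = E0 AA 99.
Leading byte 0xE0 = 11100000 matches 1110xxxx → 3-byte sequence.
Byte 1: 0xE0 = 11100000, payload 0000 (4 bits).
Byte 2: 0xAA = 10101010 (10xxxxxx ✓), payload 101010.
Byte 3: 0x99 = 10011001 (10xxxxxx ✓), payload 011001.
Concatenate: 0000101010011001 = 0xA99 (16 bits → U+0A99).

U+0A99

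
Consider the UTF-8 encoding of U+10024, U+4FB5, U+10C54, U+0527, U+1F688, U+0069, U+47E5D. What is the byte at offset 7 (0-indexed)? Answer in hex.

0xF0

U+10024 → 4-byte form F0 90 80 A4 at offsets 0–3.
U+4FB5 → 3-byte form E4 BE B5 at offsets 4–6.
U+10C54 → 4-byte form F0 90 B1 94 at offsets 7–10.
Offset 7 falls in char 3's range; it's byte 1 of F0 90 B1 94 = 0xF0.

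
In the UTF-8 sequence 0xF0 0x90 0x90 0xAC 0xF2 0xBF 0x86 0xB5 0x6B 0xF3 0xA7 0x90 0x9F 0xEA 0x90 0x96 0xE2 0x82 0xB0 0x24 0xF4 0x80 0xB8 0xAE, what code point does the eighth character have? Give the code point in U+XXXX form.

U+100E2E

Offset 0: leading byte 0xF0 = 11110000 → 4-byte char #1 = F0 90 90 AC.
Offset 4: leading byte 0xF2 = 11110010 → 4-byte char #2 = F2 BF 86 B5.
Offset 8: leading byte 0x6B = 01101011 → 1-byte char #3 = 6B.
Offset 9: leading byte 0xF3 = 11110011 → 4-byte char #4 = F3 A7 90 9F.
Offset 13: leading byte 0xEA = 11101010 → 3-byte char #5 = EA 90 96.
Offset 16: leading byte 0xE2 = 11100010 → 3-byte char #6 = E2 82 B0.
Offset 19: leading byte 0x24 = 00100100 → 1-byte char #7 = 24.
Offset 20: leading byte 0xF4 = 11110100 → 4-byte char #8 = F4 80 B8 AE.
Leading byte 0xF4 = 11110100 matches 11110xxx → 4-byte sequence.
Byte 1: 0xF4 = 11110100, payload 100 (3 bits).
Byte 2: 0x80 = 10000000 (10xxxxxx ✓), payload 000000.
Byte 3: 0xB8 = 10111000 (10xxxxxx ✓), payload 111000.
Byte 4: 0xAE = 10101110 (10xxxxxx ✓), payload 101110.
Concatenate: 100000000111000101110 = 0x100E2E (21 bits → U+100E2E).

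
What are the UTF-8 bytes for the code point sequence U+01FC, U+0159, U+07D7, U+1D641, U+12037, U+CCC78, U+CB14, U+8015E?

U+01FC: 2-byte form → C7 BC.
U+0159: 2-byte form → C5 99.
U+07D7: 2-byte form → DF 97.
U+1D641: 4-byte form → F0 9D 99 81.
U+12037: 4-byte form → F0 92 80 B7.
U+CCC78: 4-byte form → F3 8C B1 B8.
U+CB14: 3-byte form → EC AC 94.
U+8015E: 4-byte form → F2 80 85 9E.
Concatenated (25 bytes): C7 BC C5 99 DF 97 F0 9D 99 81 F0 92 80 B7 F3 8C B1 B8 EC AC 94 F2 80 85 9E.

C7 BC C5 99 DF 97 F0 9D 99 81 F0 92 80 B7 F3 8C B1 B8 EC AC 94 F2 80 85 9E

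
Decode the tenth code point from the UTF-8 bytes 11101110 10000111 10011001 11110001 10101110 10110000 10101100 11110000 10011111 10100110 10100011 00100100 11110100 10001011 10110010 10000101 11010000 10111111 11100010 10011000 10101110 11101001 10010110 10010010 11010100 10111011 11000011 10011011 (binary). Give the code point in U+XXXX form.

U+00DB

Offset 0: leading byte 0xEE = 11101110 → 3-byte char #1 = EE 87 99.
Offset 3: leading byte 0xF1 = 11110001 → 4-byte char #2 = F1 AE B0 AC.
Offset 7: leading byte 0xF0 = 11110000 → 4-byte char #3 = F0 9F A6 A3.
Offset 11: leading byte 0x24 = 00100100 → 1-byte char #4 = 24.
Offset 12: leading byte 0xF4 = 11110100 → 4-byte char #5 = F4 8B B2 85.
Offset 16: leading byte 0xD0 = 11010000 → 2-byte char #6 = D0 BF.
Offset 18: leading byte 0xE2 = 11100010 → 3-byte char #7 = E2 98 AE.
Offset 21: leading byte 0xE9 = 11101001 → 3-byte char #8 = E9 96 92.
Offset 24: leading byte 0xD4 = 11010100 → 2-byte char #9 = D4 BB.
Offset 26: leading byte 0xC3 = 11000011 → 2-byte char #10 = C3 9B.
Leading byte 0xC3 = 11000011 matches 110xxxxx → 2-byte sequence.
Byte 1: 0xC3 = 11000011, payload 00011 (5 bits).
Byte 2: 0x9B = 10011011 (10xxxxxx ✓), payload 011011.
Concatenate: 00011011011 = 0xDB (11 bits → U+00DB).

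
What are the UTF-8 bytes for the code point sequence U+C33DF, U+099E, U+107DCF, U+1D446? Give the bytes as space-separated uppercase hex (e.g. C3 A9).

F3 83 8F 9F E0 A6 9E F4 87 B7 8F F0 9D 91 86

U+C33DF: 4-byte form → F3 83 8F 9F.
U+099E: 3-byte form → E0 A6 9E.
U+107DCF: 4-byte form → F4 87 B7 8F.
U+1D446: 4-byte form → F0 9D 91 86.
Concatenated (15 bytes): F3 83 8F 9F E0 A6 9E F4 87 B7 8F F0 9D 91 86.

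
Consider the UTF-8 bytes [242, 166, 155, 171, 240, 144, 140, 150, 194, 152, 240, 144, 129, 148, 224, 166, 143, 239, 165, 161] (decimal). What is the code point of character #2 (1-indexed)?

Offset 0: leading byte 0xF2 = 11110010 → 4-byte char #1 = F2 A6 9B AB.
Offset 4: leading byte 0xF0 = 11110000 → 4-byte char #2 = F0 90 8C 96.
Leading byte 0xF0 = 11110000 matches 11110xxx → 4-byte sequence.
Byte 1: 0xF0 = 11110000, payload 000 (3 bits).
Byte 2: 0x90 = 10010000 (10xxxxxx ✓), payload 010000.
Byte 3: 0x8C = 10001100 (10xxxxxx ✓), payload 001100.
Byte 4: 0x96 = 10010110 (10xxxxxx ✓), payload 010110.
Concatenate: 000010000001100010110 = 0x10316 (21 bits → U+10316).

U+10316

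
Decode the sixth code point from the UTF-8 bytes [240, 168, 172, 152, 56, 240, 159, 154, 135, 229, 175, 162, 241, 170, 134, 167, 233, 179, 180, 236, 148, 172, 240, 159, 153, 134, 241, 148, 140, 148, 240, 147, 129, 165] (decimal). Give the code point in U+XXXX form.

U+9CF4

Offset 0: leading byte 0xF0 = 11110000 → 4-byte char #1 = F0 A8 AC 98.
Offset 4: leading byte 0x38 = 00111000 → 1-byte char #2 = 38.
Offset 5: leading byte 0xF0 = 11110000 → 4-byte char #3 = F0 9F 9A 87.
Offset 9: leading byte 0xE5 = 11100101 → 3-byte char #4 = E5 AF A2.
Offset 12: leading byte 0xF1 = 11110001 → 4-byte char #5 = F1 AA 86 A7.
Offset 16: leading byte 0xE9 = 11101001 → 3-byte char #6 = E9 B3 B4.
Leading byte 0xE9 = 11101001 matches 1110xxxx → 3-byte sequence.
Byte 1: 0xE9 = 11101001, payload 1001 (4 bits).
Byte 2: 0xB3 = 10110011 (10xxxxxx ✓), payload 110011.
Byte 3: 0xB4 = 10110100 (10xxxxxx ✓), payload 110100.
Concatenate: 1001110011110100 = 0x9CF4 (16 bits → U+9CF4).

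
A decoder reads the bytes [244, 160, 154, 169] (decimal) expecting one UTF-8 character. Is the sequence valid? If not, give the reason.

Leading byte 0xF4 = 11110100 → 4-byte form.
Payload = 0x1206A9, which exceeds U+10FFFF, the maximum Unicode code point. (Leading bytes F5–FF, or F4 followed by ≥ 0x90, are invalid.)

invalid (encodes a value above U+10FFFF)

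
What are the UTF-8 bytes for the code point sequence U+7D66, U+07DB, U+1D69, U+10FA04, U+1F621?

E7 B5 A6 DF 9B E1 B5 A9 F4 8F A8 84 F0 9F 98 A1

U+7D66: 3-byte form → E7 B5 A6.
U+07DB: 2-byte form → DF 9B.
U+1D69: 3-byte form → E1 B5 A9.
U+10FA04: 4-byte form → F4 8F A8 84.
U+1F621: 4-byte form → F0 9F 98 A1.
Concatenated (16 bytes): E7 B5 A6 DF 9B E1 B5 A9 F4 8F A8 84 F0 9F 98 A1.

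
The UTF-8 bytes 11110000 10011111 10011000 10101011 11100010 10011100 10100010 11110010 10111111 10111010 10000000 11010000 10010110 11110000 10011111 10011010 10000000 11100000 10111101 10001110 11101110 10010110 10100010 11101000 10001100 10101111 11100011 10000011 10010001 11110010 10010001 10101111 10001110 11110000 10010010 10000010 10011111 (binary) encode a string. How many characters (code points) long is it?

11

Byte at offset 0: 0xF0 = 11110000 → 4-byte char (#1). Advance 4.
Byte at offset 4: 0xE2 = 11100010 → 3-byte char (#2). Advance 3.
Byte at offset 7: 0xF2 = 11110010 → 4-byte char (#3). Advance 4.
Byte at offset 11: 0xD0 = 11010000 → 2-byte char (#4). Advance 2.
Byte at offset 13: 0xF0 = 11110000 → 4-byte char (#5). Advance 4.
Byte at offset 17: 0xE0 = 11100000 → 3-byte char (#6). Advance 3.
Byte at offset 20: 0xEE = 11101110 → 3-byte char (#7). Advance 3.
Byte at offset 23: 0xE8 = 11101000 → 3-byte char (#8). Advance 3.
Byte at offset 26: 0xE3 = 11100011 → 3-byte char (#9). Advance 3.
Byte at offset 29: 0xF2 = 11110010 → 4-byte char (#10). Advance 4.
Byte at offset 33: 0xF0 = 11110000 → 4-byte char (#11). Advance 4.
Reached end at offset 37 after 11 code points.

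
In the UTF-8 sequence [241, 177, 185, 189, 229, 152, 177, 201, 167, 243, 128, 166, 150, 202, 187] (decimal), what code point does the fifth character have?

U+02BB

Offset 0: leading byte 0xF1 = 11110001 → 4-byte char #1 = F1 B1 B9 BD.
Offset 4: leading byte 0xE5 = 11100101 → 3-byte char #2 = E5 98 B1.
Offset 7: leading byte 0xC9 = 11001001 → 2-byte char #3 = C9 A7.
Offset 9: leading byte 0xF3 = 11110011 → 4-byte char #4 = F3 80 A6 96.
Offset 13: leading byte 0xCA = 11001010 → 2-byte char #5 = CA BB.
Leading byte 0xCA = 11001010 matches 110xxxxx → 2-byte sequence.
Byte 1: 0xCA = 11001010, payload 01010 (5 bits).
Byte 2: 0xBB = 10111011 (10xxxxxx ✓), payload 111011.
Concatenate: 01010111011 = 0x2BB (11 bits → U+02BB).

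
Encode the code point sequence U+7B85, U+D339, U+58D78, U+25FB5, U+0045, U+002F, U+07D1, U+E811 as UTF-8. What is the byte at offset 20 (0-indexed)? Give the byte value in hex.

U+7B85 → 3-byte form E7 AE 85 at offsets 0–2.
U+D339 → 3-byte form ED 8C B9 at offsets 3–5.
U+58D78 → 4-byte form F1 98 B5 B8 at offsets 6–9.
U+25FB5 → 4-byte form F0 A5 BE B5 at offsets 10–13.
U+0045 → 1-byte form 45 at offsets 14–14.
U+002F → 1-byte form 2F at offsets 15–15.
U+07D1 → 2-byte form DF 91 at offsets 16–17.
U+E811 → 3-byte form EE A0 91 at offsets 18–20.
Offset 20 falls in char 8's range; it's byte 3 of EE A0 91 = 0x91.

0x91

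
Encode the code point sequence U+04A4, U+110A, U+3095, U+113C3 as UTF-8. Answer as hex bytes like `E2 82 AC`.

U+04A4: 2-byte form → D2 A4.
U+110A: 3-byte form → E1 84 8A.
U+3095: 3-byte form → E3 82 95.
U+113C3: 4-byte form → F0 91 8F 83.
Concatenated (12 bytes): D2 A4 E1 84 8A E3 82 95 F0 91 8F 83.

D2 A4 E1 84 8A E3 82 95 F0 91 8F 83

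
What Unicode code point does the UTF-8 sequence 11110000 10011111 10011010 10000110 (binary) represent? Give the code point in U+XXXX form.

Leading byte 0xF0 = 11110000 matches 11110xxx → 4-byte sequence.
Byte 1: 0xF0 = 11110000, payload 000 (3 bits).
Byte 2: 0x9F = 10011111 (10xxxxxx ✓), payload 011111.
Byte 3: 0x9A = 10011010 (10xxxxxx ✓), payload 011010.
Byte 4: 0x86 = 10000110 (10xxxxxx ✓), payload 000110.
Concatenate: 000011111011010000110 = 0x1F686 (21 bits → U+1F686).

U+1F686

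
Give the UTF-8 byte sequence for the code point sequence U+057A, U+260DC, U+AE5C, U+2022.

U+057A: 2-byte form → D5 BA.
U+260DC: 4-byte form → F0 A6 83 9C.
U+AE5C: 3-byte form → EA B9 9C.
U+2022: 3-byte form → E2 80 A2.
Concatenated (12 bytes): D5 BA F0 A6 83 9C EA B9 9C E2 80 A2.

D5 BA F0 A6 83 9C EA B9 9C E2 80 A2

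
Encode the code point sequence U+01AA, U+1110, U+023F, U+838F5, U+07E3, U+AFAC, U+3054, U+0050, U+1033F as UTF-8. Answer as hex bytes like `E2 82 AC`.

U+01AA: 2-byte form → C6 AA.
U+1110: 3-byte form → E1 84 90.
U+023F: 2-byte form → C8 BF.
U+838F5: 4-byte form → F2 83 A3 B5.
U+07E3: 2-byte form → DF A3.
U+AFAC: 3-byte form → EA BE AC.
U+3054: 3-byte form → E3 81 94.
U+0050: 1-byte form → 50.
U+1033F: 4-byte form → F0 90 8C BF.
Concatenated (24 bytes): C6 AA E1 84 90 C8 BF F2 83 A3 B5 DF A3 EA BE AC E3 81 94 50 F0 90 8C BF.

C6 AA E1 84 90 C8 BF F2 83 A3 B5 DF A3 EA BE AC E3 81 94 50 F0 90 8C BF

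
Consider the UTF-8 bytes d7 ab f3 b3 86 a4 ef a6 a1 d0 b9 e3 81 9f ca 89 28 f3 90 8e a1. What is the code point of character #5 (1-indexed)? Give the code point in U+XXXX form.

Offset 0: leading byte 0xD7 = 11010111 → 2-byte char #1 = D7 AB.
Offset 2: leading byte 0xF3 = 11110011 → 4-byte char #2 = F3 B3 86 A4.
Offset 6: leading byte 0xEF = 11101111 → 3-byte char #3 = EF A6 A1.
Offset 9: leading byte 0xD0 = 11010000 → 2-byte char #4 = D0 B9.
Offset 11: leading byte 0xE3 = 11100011 → 3-byte char #5 = E3 81 9F.
Leading byte 0xE3 = 11100011 matches 1110xxxx → 3-byte sequence.
Byte 1: 0xE3 = 11100011, payload 0011 (4 bits).
Byte 2: 0x81 = 10000001 (10xxxxxx ✓), payload 000001.
Byte 3: 0x9F = 10011111 (10xxxxxx ✓), payload 011111.
Concatenate: 0011000001011111 = 0x305F (16 bits → U+305F).

U+305F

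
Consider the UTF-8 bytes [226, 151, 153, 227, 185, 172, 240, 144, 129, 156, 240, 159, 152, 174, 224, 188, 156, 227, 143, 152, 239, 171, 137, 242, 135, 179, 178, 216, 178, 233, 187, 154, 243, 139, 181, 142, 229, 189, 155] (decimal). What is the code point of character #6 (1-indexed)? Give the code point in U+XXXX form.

U+33D8

Offset 0: leading byte 0xE2 = 11100010 → 3-byte char #1 = E2 97 99.
Offset 3: leading byte 0xE3 = 11100011 → 3-byte char #2 = E3 B9 AC.
Offset 6: leading byte 0xF0 = 11110000 → 4-byte char #3 = F0 90 81 9C.
Offset 10: leading byte 0xF0 = 11110000 → 4-byte char #4 = F0 9F 98 AE.
Offset 14: leading byte 0xE0 = 11100000 → 3-byte char #5 = E0 BC 9C.
Offset 17: leading byte 0xE3 = 11100011 → 3-byte char #6 = E3 8F 98.
Leading byte 0xE3 = 11100011 matches 1110xxxx → 3-byte sequence.
Byte 1: 0xE3 = 11100011, payload 0011 (4 bits).
Byte 2: 0x8F = 10001111 (10xxxxxx ✓), payload 001111.
Byte 3: 0x98 = 10011000 (10xxxxxx ✓), payload 011000.
Concatenate: 0011001111011000 = 0x33D8 (16 bits → U+33D8).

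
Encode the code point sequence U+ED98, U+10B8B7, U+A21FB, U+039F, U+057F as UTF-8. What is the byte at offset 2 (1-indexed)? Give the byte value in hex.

0xB6

1-indexed offset 2 is 0-indexed offset 1.
U+ED98 → 3-byte form EE B6 98 at offsets 0–2.
Offset 1 falls in char 1's range; it's byte 2 of EE B6 98 = 0xB6.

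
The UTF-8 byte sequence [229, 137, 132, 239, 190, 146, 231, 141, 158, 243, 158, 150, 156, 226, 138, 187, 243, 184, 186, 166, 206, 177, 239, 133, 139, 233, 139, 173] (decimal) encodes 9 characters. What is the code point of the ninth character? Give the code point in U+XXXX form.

U+92ED

Offset 0: leading byte 0xE5 = 11100101 → 3-byte char #1 = E5 89 84.
Offset 3: leading byte 0xEF = 11101111 → 3-byte char #2 = EF BE 92.
Offset 6: leading byte 0xE7 = 11100111 → 3-byte char #3 = E7 8D 9E.
Offset 9: leading byte 0xF3 = 11110011 → 4-byte char #4 = F3 9E 96 9C.
Offset 13: leading byte 0xE2 = 11100010 → 3-byte char #5 = E2 8A BB.
Offset 16: leading byte 0xF3 = 11110011 → 4-byte char #6 = F3 B8 BA A6.
Offset 20: leading byte 0xCE = 11001110 → 2-byte char #7 = CE B1.
Offset 22: leading byte 0xEF = 11101111 → 3-byte char #8 = EF 85 8B.
Offset 25: leading byte 0xE9 = 11101001 → 3-byte char #9 = E9 8B AD.
Leading byte 0xE9 = 11101001 matches 1110xxxx → 3-byte sequence.
Byte 1: 0xE9 = 11101001, payload 1001 (4 bits).
Byte 2: 0x8B = 10001011 (10xxxxxx ✓), payload 001011.
Byte 3: 0xAD = 10101101 (10xxxxxx ✓), payload 101101.
Concatenate: 1001001011101101 = 0x92ED (16 bits → U+92ED).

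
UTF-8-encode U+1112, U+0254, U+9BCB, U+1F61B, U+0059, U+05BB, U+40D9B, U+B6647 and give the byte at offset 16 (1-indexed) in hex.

1-indexed offset 16 is 0-indexed offset 15.
U+1112 → 3-byte form E1 84 92 at offsets 0–2.
U+0254 → 2-byte form C9 94 at offsets 3–4.
U+9BCB → 3-byte form E9 AF 8B at offsets 5–7.
U+1F61B → 4-byte form F0 9F 98 9B at offsets 8–11.
U+0059 → 1-byte form 59 at offsets 12–12.
U+05BB → 2-byte form D6 BB at offsets 13–14.
U+40D9B → 4-byte form F1 80 B6 9B at offsets 15–18.
Offset 15 falls in char 7's range; it's byte 1 of F1 80 B6 9B = 0xF1.

0xF1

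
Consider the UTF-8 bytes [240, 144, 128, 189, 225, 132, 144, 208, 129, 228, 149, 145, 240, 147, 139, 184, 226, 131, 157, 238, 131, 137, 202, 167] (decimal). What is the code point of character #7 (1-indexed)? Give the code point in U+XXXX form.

Offset 0: leading byte 0xF0 = 11110000 → 4-byte char #1 = F0 90 80 BD.
Offset 4: leading byte 0xE1 = 11100001 → 3-byte char #2 = E1 84 90.
Offset 7: leading byte 0xD0 = 11010000 → 2-byte char #3 = D0 81.
Offset 9: leading byte 0xE4 = 11100100 → 3-byte char #4 = E4 95 91.
Offset 12: leading byte 0xF0 = 11110000 → 4-byte char #5 = F0 93 8B B8.
Offset 16: leading byte 0xE2 = 11100010 → 3-byte char #6 = E2 83 9D.
Offset 19: leading byte 0xEE = 11101110 → 3-byte char #7 = EE 83 89.
Leading byte 0xEE = 11101110 matches 1110xxxx → 3-byte sequence.
Byte 1: 0xEE = 11101110, payload 1110 (4 bits).
Byte 2: 0x83 = 10000011 (10xxxxxx ✓), payload 000011.
Byte 3: 0x89 = 10001001 (10xxxxxx ✓), payload 001001.
Concatenate: 1110000011001001 = 0xE0C9 (16 bits → U+E0C9).

U+E0C9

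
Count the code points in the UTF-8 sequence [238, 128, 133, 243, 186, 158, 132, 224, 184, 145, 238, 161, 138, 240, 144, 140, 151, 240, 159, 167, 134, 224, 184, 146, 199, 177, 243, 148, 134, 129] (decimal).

9

Byte at offset 0: 0xEE = 11101110 → 3-byte char (#1). Advance 3.
Byte at offset 3: 0xF3 = 11110011 → 4-byte char (#2). Advance 4.
Byte at offset 7: 0xE0 = 11100000 → 3-byte char (#3). Advance 3.
Byte at offset 10: 0xEE = 11101110 → 3-byte char (#4). Advance 3.
Byte at offset 13: 0xF0 = 11110000 → 4-byte char (#5). Advance 4.
Byte at offset 17: 0xF0 = 11110000 → 4-byte char (#6). Advance 4.
Byte at offset 21: 0xE0 = 11100000 → 3-byte char (#7). Advance 3.
Byte at offset 24: 0xC7 = 11000111 → 2-byte char (#8). Advance 2.
Byte at offset 26: 0xF3 = 11110011 → 4-byte char (#9). Advance 4.
Reached end at offset 30 after 9 code points.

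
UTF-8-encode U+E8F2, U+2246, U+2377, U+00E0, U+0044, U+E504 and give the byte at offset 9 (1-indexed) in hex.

1-indexed offset 9 is 0-indexed offset 8.
U+E8F2 → 3-byte form EE A3 B2 at offsets 0–2.
U+2246 → 3-byte form E2 89 86 at offsets 3–5.
U+2377 → 3-byte form E2 8D B7 at offsets 6–8.
Offset 8 falls in char 3's range; it's byte 3 of E2 8D B7 = 0xB7.

0xB7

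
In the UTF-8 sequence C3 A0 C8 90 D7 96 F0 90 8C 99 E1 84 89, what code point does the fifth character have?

Offset 0: leading byte 0xC3 = 11000011 → 2-byte char #1 = C3 A0.
Offset 2: leading byte 0xC8 = 11001000 → 2-byte char #2 = C8 90.
Offset 4: leading byte 0xD7 = 11010111 → 2-byte char #3 = D7 96.
Offset 6: leading byte 0xF0 = 11110000 → 4-byte char #4 = F0 90 8C 99.
Offset 10: leading byte 0xE1 = 11100001 → 3-byte char #5 = E1 84 89.
Leading byte 0xE1 = 11100001 matches 1110xxxx → 3-byte sequence.
Byte 1: 0xE1 = 11100001, payload 0001 (4 bits).
Byte 2: 0x84 = 10000100 (10xxxxxx ✓), payload 000100.
Byte 3: 0x89 = 10001001 (10xxxxxx ✓), payload 001001.
Concatenate: 0001000100001001 = 0x1109 (16 bits → U+1109).

U+1109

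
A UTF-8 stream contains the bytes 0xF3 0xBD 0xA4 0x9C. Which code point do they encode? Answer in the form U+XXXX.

U+FD91C

Leading byte 0xF3 = 11110011 matches 11110xxx → 4-byte sequence.
Byte 1: 0xF3 = 11110011, payload 011 (3 bits).
Byte 2: 0xBD = 10111101 (10xxxxxx ✓), payload 111101.
Byte 3: 0xA4 = 10100100 (10xxxxxx ✓), payload 100100.
Byte 4: 0x9C = 10011100 (10xxxxxx ✓), payload 011100.
Concatenate: 011111101100100011100 = 0xFD91C (21 bits → U+FD91C).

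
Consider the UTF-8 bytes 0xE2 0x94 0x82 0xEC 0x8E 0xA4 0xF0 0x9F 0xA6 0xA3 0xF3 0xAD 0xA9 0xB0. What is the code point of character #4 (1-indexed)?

Offset 0: leading byte 0xE2 = 11100010 → 3-byte char #1 = E2 94 82.
Offset 3: leading byte 0xEC = 11101100 → 3-byte char #2 = EC 8E A4.
Offset 6: leading byte 0xF0 = 11110000 → 4-byte char #3 = F0 9F A6 A3.
Offset 10: leading byte 0xF3 = 11110011 → 4-byte char #4 = F3 AD A9 B0.
Leading byte 0xF3 = 11110011 matches 11110xxx → 4-byte sequence.
Byte 1: 0xF3 = 11110011, payload 011 (3 bits).
Byte 2: 0xAD = 10101101 (10xxxxxx ✓), payload 101101.
Byte 3: 0xA9 = 10101001 (10xxxxxx ✓), payload 101001.
Byte 4: 0xB0 = 10110000 (10xxxxxx ✓), payload 110000.
Concatenate: 011101101101001110000 = 0xEDA70 (21 bits → U+EDA70).

U+EDA70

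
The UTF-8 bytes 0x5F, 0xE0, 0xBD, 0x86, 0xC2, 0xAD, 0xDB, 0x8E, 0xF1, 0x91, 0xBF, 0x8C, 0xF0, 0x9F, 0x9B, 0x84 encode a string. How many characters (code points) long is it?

6

Byte at offset 0: 0x5F = 01011111 → 1-byte char (#1). Advance 1.
Byte at offset 1: 0xE0 = 11100000 → 3-byte char (#2). Advance 3.
Byte at offset 4: 0xC2 = 11000010 → 2-byte char (#3). Advance 2.
Byte at offset 6: 0xDB = 11011011 → 2-byte char (#4). Advance 2.
Byte at offset 8: 0xF1 = 11110001 → 4-byte char (#5). Advance 4.
Byte at offset 12: 0xF0 = 11110000 → 4-byte char (#6). Advance 4.
Reached end at offset 16 after 6 code points.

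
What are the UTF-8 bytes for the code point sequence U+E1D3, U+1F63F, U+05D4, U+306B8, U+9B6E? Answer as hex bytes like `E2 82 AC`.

EE 87 93 F0 9F 98 BF D7 94 F0 B0 9A B8 E9 AD AE

U+E1D3: 3-byte form → EE 87 93.
U+1F63F: 4-byte form → F0 9F 98 BF.
U+05D4: 2-byte form → D7 94.
U+306B8: 4-byte form → F0 B0 9A B8.
U+9B6E: 3-byte form → E9 AD AE.
Concatenated (16 bytes): EE 87 93 F0 9F 98 BF D7 94 F0 B0 9A B8 E9 AD AE.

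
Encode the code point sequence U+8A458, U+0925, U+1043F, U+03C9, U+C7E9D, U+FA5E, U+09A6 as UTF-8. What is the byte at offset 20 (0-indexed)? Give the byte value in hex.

0xE0

U+8A458 → 4-byte form F2 8A 91 98 at offsets 0–3.
U+0925 → 3-byte form E0 A4 A5 at offsets 4–6.
U+1043F → 4-byte form F0 90 90 BF at offsets 7–10.
U+03C9 → 2-byte form CF 89 at offsets 11–12.
U+C7E9D → 4-byte form F3 87 BA 9D at offsets 13–16.
U+FA5E → 3-byte form EF A9 9E at offsets 17–19.
U+09A6 → 3-byte form E0 A6 A6 at offsets 20–22.
Offset 20 falls in char 7's range; it's byte 1 of E0 A6 A6 = 0xE0.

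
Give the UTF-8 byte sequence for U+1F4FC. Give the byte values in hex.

F0 9F 93 BC

U+1F4FC = 0x1F4FC = 128252 decimal. In range U+10000–U+10FFFF → 4-byte form: 11110xxx 10xxxxxx 10xxxxxx 10xxxxxx.
Binary (21 bits): 000011111010011111100.
Split 3+6+6+6: 000 | 011111 | 010011 | 111100.
Byte 1: 11110000 = 0xF0.
Byte 2: 10011111 = 0x9F.
Byte 3: 10010011 = 0x93.
Byte 4: 10111100 = 0xBC.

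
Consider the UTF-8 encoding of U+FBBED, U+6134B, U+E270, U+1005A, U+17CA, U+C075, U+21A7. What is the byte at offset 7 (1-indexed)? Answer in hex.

1-indexed offset 7 is 0-indexed offset 6.
U+FBBED → 4-byte form F3 BB AF AD at offsets 0–3.
U+6134B → 4-byte form F1 A1 8D 8B at offsets 4–7.
Offset 6 falls in char 2's range; it's byte 3 of F1 A1 8D 8B = 0x8D.

0x8D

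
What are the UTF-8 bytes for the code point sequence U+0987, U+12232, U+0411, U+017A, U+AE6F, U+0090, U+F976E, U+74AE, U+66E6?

E0 A6 87 F0 92 88 B2 D0 91 C5 BA EA B9 AF C2 90 F3 B9 9D AE E7 92 AE E6 9B A6

U+0987: 3-byte form → E0 A6 87.
U+12232: 4-byte form → F0 92 88 B2.
U+0411: 2-byte form → D0 91.
U+017A: 2-byte form → C5 BA.
U+AE6F: 3-byte form → EA B9 AF.
U+0090: 2-byte form → C2 90.
U+F976E: 4-byte form → F3 B9 9D AE.
U+74AE: 3-byte form → E7 92 AE.
U+66E6: 3-byte form → E6 9B A6.
Concatenated (26 bytes): E0 A6 87 F0 92 88 B2 D0 91 C5 BA EA B9 AF C2 90 F3 B9 9D AE E7 92 AE E6 9B A6.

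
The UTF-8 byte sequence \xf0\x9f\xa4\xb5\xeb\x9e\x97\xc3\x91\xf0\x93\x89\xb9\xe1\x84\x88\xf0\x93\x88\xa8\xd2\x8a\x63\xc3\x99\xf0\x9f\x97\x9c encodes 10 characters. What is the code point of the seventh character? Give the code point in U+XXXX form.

U+048A

Offset 0: leading byte 0xF0 = 11110000 → 4-byte char #1 = F0 9F A4 B5.
Offset 4: leading byte 0xEB = 11101011 → 3-byte char #2 = EB 9E 97.
Offset 7: leading byte 0xC3 = 11000011 → 2-byte char #3 = C3 91.
Offset 9: leading byte 0xF0 = 11110000 → 4-byte char #4 = F0 93 89 B9.
Offset 13: leading byte 0xE1 = 11100001 → 3-byte char #5 = E1 84 88.
Offset 16: leading byte 0xF0 = 11110000 → 4-byte char #6 = F0 93 88 A8.
Offset 20: leading byte 0xD2 = 11010010 → 2-byte char #7 = D2 8A.
Leading byte 0xD2 = 11010010 matches 110xxxxx → 2-byte sequence.
Byte 1: 0xD2 = 11010010, payload 10010 (5 bits).
Byte 2: 0x8A = 10001010 (10xxxxxx ✓), payload 001010.
Concatenate: 10010001010 = 0x48A (11 bits → U+048A).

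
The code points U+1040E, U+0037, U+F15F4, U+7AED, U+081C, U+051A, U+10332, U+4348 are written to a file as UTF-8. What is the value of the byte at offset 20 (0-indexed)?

0xB2

U+1040E → 4-byte form F0 90 90 8E at offsets 0–3.
U+0037 → 1-byte form 37 at offsets 4–4.
U+F15F4 → 4-byte form F3 B1 97 B4 at offsets 5–8.
U+7AED → 3-byte form E7 AB AD at offsets 9–11.
U+081C → 3-byte form E0 A0 9C at offsets 12–14.
U+051A → 2-byte form D4 9A at offsets 15–16.
U+10332 → 4-byte form F0 90 8C B2 at offsets 17–20.
Offset 20 falls in char 7's range; it's byte 4 of F0 90 8C B2 = 0xB2.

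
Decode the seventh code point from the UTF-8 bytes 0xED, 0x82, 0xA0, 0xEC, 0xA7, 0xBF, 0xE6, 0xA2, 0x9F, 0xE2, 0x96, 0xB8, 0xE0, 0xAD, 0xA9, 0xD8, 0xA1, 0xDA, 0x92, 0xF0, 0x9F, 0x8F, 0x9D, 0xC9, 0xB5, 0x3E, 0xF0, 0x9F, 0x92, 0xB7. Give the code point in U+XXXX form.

U+0692

Offset 0: leading byte 0xED = 11101101 → 3-byte char #1 = ED 82 A0.
Offset 3: leading byte 0xEC = 11101100 → 3-byte char #2 = EC A7 BF.
Offset 6: leading byte 0xE6 = 11100110 → 3-byte char #3 = E6 A2 9F.
Offset 9: leading byte 0xE2 = 11100010 → 3-byte char #4 = E2 96 B8.
Offset 12: leading byte 0xE0 = 11100000 → 3-byte char #5 = E0 AD A9.
Offset 15: leading byte 0xD8 = 11011000 → 2-byte char #6 = D8 A1.
Offset 17: leading byte 0xDA = 11011010 → 2-byte char #7 = DA 92.
Leading byte 0xDA = 11011010 matches 110xxxxx → 2-byte sequence.
Byte 1: 0xDA = 11011010, payload 11010 (5 bits).
Byte 2: 0x92 = 10010010 (10xxxxxx ✓), payload 010010.
Concatenate: 11010010010 = 0x692 (11 bits → U+0692).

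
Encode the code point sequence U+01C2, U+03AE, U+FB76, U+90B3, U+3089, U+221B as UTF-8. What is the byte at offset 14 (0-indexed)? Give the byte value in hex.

0x88

U+01C2 → 2-byte form C7 82 at offsets 0–1.
U+03AE → 2-byte form CE AE at offsets 2–3.
U+FB76 → 3-byte form EF AD B6 at offsets 4–6.
U+90B3 → 3-byte form E9 82 B3 at offsets 7–9.
U+3089 → 3-byte form E3 82 89 at offsets 10–12.
U+221B → 3-byte form E2 88 9B at offsets 13–15.
Offset 14 falls in char 6's range; it's byte 2 of E2 88 9B = 0x88.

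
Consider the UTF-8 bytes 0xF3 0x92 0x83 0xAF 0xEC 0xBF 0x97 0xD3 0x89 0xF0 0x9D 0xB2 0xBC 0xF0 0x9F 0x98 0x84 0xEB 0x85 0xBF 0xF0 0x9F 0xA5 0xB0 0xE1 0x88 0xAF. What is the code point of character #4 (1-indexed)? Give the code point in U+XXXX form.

U+1DCBC

Offset 0: leading byte 0xF3 = 11110011 → 4-byte char #1 = F3 92 83 AF.
Offset 4: leading byte 0xEC = 11101100 → 3-byte char #2 = EC BF 97.
Offset 7: leading byte 0xD3 = 11010011 → 2-byte char #3 = D3 89.
Offset 9: leading byte 0xF0 = 11110000 → 4-byte char #4 = F0 9D B2 BC.
Leading byte 0xF0 = 11110000 matches 11110xxx → 4-byte sequence.
Byte 1: 0xF0 = 11110000, payload 000 (3 bits).
Byte 2: 0x9D = 10011101 (10xxxxxx ✓), payload 011101.
Byte 3: 0xB2 = 10110010 (10xxxxxx ✓), payload 110010.
Byte 4: 0xBC = 10111100 (10xxxxxx ✓), payload 111100.
Concatenate: 000011101110010111100 = 0x1DCBC (21 bits → U+1DCBC).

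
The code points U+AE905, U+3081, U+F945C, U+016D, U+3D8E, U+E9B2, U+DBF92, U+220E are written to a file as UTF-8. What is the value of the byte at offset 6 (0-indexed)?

U+AE905 → 4-byte form F2 AE A4 85 at offsets 0–3.
U+3081 → 3-byte form E3 82 81 at offsets 4–6.
Offset 6 falls in char 2's range; it's byte 3 of E3 82 81 = 0x81.

0x81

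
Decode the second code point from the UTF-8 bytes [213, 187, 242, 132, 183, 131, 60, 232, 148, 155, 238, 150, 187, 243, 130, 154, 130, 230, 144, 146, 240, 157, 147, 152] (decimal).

U+84DC3

Offset 0: leading byte 0xD5 = 11010101 → 2-byte char #1 = D5 BB.
Offset 2: leading byte 0xF2 = 11110010 → 4-byte char #2 = F2 84 B7 83.
Leading byte 0xF2 = 11110010 matches 11110xxx → 4-byte sequence.
Byte 1: 0xF2 = 11110010, payload 010 (3 bits).
Byte 2: 0x84 = 10000100 (10xxxxxx ✓), payload 000100.
Byte 3: 0xB7 = 10110111 (10xxxxxx ✓), payload 110111.
Byte 4: 0x83 = 10000011 (10xxxxxx ✓), payload 000011.
Concatenate: 010000100110111000011 = 0x84DC3 (21 bits → U+84DC3).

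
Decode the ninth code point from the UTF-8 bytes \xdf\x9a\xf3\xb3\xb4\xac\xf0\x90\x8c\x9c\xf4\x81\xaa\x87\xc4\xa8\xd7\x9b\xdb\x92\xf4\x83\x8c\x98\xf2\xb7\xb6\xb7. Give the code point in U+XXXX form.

Offset 0: leading byte 0xDF = 11011111 → 2-byte char #1 = DF 9A.
Offset 2: leading byte 0xF3 = 11110011 → 4-byte char #2 = F3 B3 B4 AC.
Offset 6: leading byte 0xF0 = 11110000 → 4-byte char #3 = F0 90 8C 9C.
Offset 10: leading byte 0xF4 = 11110100 → 4-byte char #4 = F4 81 AA 87.
Offset 14: leading byte 0xC4 = 11000100 → 2-byte char #5 = C4 A8.
Offset 16: leading byte 0xD7 = 11010111 → 2-byte char #6 = D7 9B.
Offset 18: leading byte 0xDB = 11011011 → 2-byte char #7 = DB 92.
Offset 20: leading byte 0xF4 = 11110100 → 4-byte char #8 = F4 83 8C 98.
Offset 24: leading byte 0xF2 = 11110010 → 4-byte char #9 = F2 B7 B6 B7.
Leading byte 0xF2 = 11110010 matches 11110xxx → 4-byte sequence.
Byte 1: 0xF2 = 11110010, payload 010 (3 bits).
Byte 2: 0xB7 = 10110111 (10xxxxxx ✓), payload 110111.
Byte 3: 0xB6 = 10110110 (10xxxxxx ✓), payload 110110.
Byte 4: 0xB7 = 10110111 (10xxxxxx ✓), payload 110111.
Concatenate: 010110111110110110111 = 0xB7DB7 (21 bits → U+B7DB7).

U+B7DB7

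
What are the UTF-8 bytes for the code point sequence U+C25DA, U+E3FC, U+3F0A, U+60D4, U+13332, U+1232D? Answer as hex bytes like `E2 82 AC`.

U+C25DA: 4-byte form → F3 82 97 9A.
U+E3FC: 3-byte form → EE 8F BC.
U+3F0A: 3-byte form → E3 BC 8A.
U+60D4: 3-byte form → E6 83 94.
U+13332: 4-byte form → F0 93 8C B2.
U+1232D: 4-byte form → F0 92 8C AD.
Concatenated (21 bytes): F3 82 97 9A EE 8F BC E3 BC 8A E6 83 94 F0 93 8C B2 F0 92 8C AD.

F3 82 97 9A EE 8F BC E3 BC 8A E6 83 94 F0 93 8C B2 F0 92 8C AD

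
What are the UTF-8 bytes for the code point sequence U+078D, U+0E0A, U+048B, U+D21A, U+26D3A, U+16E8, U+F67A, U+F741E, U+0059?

DE 8D E0 B8 8A D2 8B ED 88 9A F0 A6 B4 BA E1 9B A8 EF 99 BA F3 B7 90 9E 59

U+078D: 2-byte form → DE 8D.
U+0E0A: 3-byte form → E0 B8 8A.
U+048B: 2-byte form → D2 8B.
U+D21A: 3-byte form → ED 88 9A.
U+26D3A: 4-byte form → F0 A6 B4 BA.
U+16E8: 3-byte form → E1 9B A8.
U+F67A: 3-byte form → EF 99 BA.
U+F741E: 4-byte form → F3 B7 90 9E.
U+0059: 1-byte form → 59.
Concatenated (25 bytes): DE 8D E0 B8 8A D2 8B ED 88 9A F0 A6 B4 BA E1 9B A8 EF 99 BA F3 B7 90 9E 59.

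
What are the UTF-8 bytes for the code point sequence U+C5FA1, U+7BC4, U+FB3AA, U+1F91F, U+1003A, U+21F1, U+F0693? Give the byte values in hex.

F3 85 BE A1 E7 AF 84 F3 BB 8E AA F0 9F A4 9F F0 90 80 BA E2 87 B1 F3 B0 9A 93

U+C5FA1: 4-byte form → F3 85 BE A1.
U+7BC4: 3-byte form → E7 AF 84.
U+FB3AA: 4-byte form → F3 BB 8E AA.
U+1F91F: 4-byte form → F0 9F A4 9F.
U+1003A: 4-byte form → F0 90 80 BA.
U+21F1: 3-byte form → E2 87 B1.
U+F0693: 4-byte form → F3 B0 9A 93.
Concatenated (26 bytes): F3 85 BE A1 E7 AF 84 F3 BB 8E AA F0 9F A4 9F F0 90 80 BA E2 87 B1 F3 B0 9A 93.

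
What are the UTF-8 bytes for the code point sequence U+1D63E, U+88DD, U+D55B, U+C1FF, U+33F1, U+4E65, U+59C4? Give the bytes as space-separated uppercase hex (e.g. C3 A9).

F0 9D 98 BE E8 A3 9D ED 95 9B EC 87 BF E3 8F B1 E4 B9 A5 E5 A7 84

U+1D63E: 4-byte form → F0 9D 98 BE.
U+88DD: 3-byte form → E8 A3 9D.
U+D55B: 3-byte form → ED 95 9B.
U+C1FF: 3-byte form → EC 87 BF.
U+33F1: 3-byte form → E3 8F B1.
U+4E65: 3-byte form → E4 B9 A5.
U+59C4: 3-byte form → E5 A7 84.
Concatenated (22 bytes): F0 9D 98 BE E8 A3 9D ED 95 9B EC 87 BF E3 8F B1 E4 B9 A5 E5 A7 84.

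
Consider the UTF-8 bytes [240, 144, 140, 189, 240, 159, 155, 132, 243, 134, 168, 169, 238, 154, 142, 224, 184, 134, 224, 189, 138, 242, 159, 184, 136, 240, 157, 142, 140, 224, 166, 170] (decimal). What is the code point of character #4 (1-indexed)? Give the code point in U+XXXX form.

U+E68E

Offset 0: leading byte 0xF0 = 11110000 → 4-byte char #1 = F0 90 8C BD.
Offset 4: leading byte 0xF0 = 11110000 → 4-byte char #2 = F0 9F 9B 84.
Offset 8: leading byte 0xF3 = 11110011 → 4-byte char #3 = F3 86 A8 A9.
Offset 12: leading byte 0xEE = 11101110 → 3-byte char #4 = EE 9A 8E.
Leading byte 0xEE = 11101110 matches 1110xxxx → 3-byte sequence.
Byte 1: 0xEE = 11101110, payload 1110 (4 bits).
Byte 2: 0x9A = 10011010 (10xxxxxx ✓), payload 011010.
Byte 3: 0x8E = 10001110 (10xxxxxx ✓), payload 001110.
Concatenate: 1110011010001110 = 0xE68E (16 bits → U+E68E).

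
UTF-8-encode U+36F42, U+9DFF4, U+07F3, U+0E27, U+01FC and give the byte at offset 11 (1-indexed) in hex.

1-indexed offset 11 is 0-indexed offset 10.
U+36F42 → 4-byte form F0 B6 BD 82 at offsets 0–3.
U+9DFF4 → 4-byte form F2 9D BF B4 at offsets 4–7.
U+07F3 → 2-byte form DF B3 at offsets 8–9.
U+0E27 → 3-byte form E0 B8 A7 at offsets 10–12.
Offset 10 falls in char 4's range; it's byte 1 of E0 B8 A7 = 0xE0.

0xE0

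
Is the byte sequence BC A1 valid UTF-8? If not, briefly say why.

invalid (continuation byte with no leading byte)

Byte 0xBC = 10111100 has the form 10xxxxxx — a continuation byte — but there is no preceding leading byte.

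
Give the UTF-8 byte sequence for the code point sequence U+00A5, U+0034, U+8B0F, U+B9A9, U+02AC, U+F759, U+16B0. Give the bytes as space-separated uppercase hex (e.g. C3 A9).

U+00A5: 2-byte form → C2 A5.
U+0034: 1-byte form → 34.
U+8B0F: 3-byte form → E8 AC 8F.
U+B9A9: 3-byte form → EB A6 A9.
U+02AC: 2-byte form → CA AC.
U+F759: 3-byte form → EF 9D 99.
U+16B0: 3-byte form → E1 9A B0.
Concatenated (17 bytes): C2 A5 34 E8 AC 8F EB A6 A9 CA AC EF 9D 99 E1 9A B0.

C2 A5 34 E8 AC 8F EB A6 A9 CA AC EF 9D 99 E1 9A B0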